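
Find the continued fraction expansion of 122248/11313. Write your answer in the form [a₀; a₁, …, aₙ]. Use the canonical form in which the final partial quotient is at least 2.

Repeatedly divide and take the remainder:
122248 ÷ 11313 → quotient 10, remainder 9118
11313 ÷ 9118 → quotient 1, remainder 2195
9118 ÷ 2195 → quotient 4, remainder 338
2195 ÷ 338 → quotient 6, remainder 167
338 ÷ 167 → quotient 2, remainder 4
167 ÷ 4 → quotient 41, remainder 3
4 ÷ 3 → quotient 1, remainder 1
3 ÷ 1 → quotient 3, remainder 0

[10; 1, 4, 6, 2, 41, 1, 3]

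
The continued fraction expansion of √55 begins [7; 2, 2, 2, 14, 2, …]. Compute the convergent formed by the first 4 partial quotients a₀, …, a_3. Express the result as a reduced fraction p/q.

Collapse the nested fraction from the inside out:
Start with 2.
2 + 1/(2/1) = 2 + 1/2 = 5/2
2 + 1/(5/2) = 2 + 2/5 = 12/5
7 + 1/(12/5) = 7 + 5/12 = 89/12

89/12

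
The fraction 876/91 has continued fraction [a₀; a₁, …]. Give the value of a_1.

1

Apply division with remainder until the remainder is 0:
876 ÷ 91 → quotient 9, remainder 57
91 ÷ 57 → quotient 1, remainder 34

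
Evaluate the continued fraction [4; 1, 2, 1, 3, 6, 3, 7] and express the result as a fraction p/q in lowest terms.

10287/2173

Start with 7.
3 + 1/(7/1) = 3 + 1/7 = 22/7
6 + 1/(22/7) = 6 + 7/22 = 139/22
3 + 1/(139/22) = 3 + 22/139 = 439/139
1 + 1/(439/139) = 1 + 139/439 = 578/439
2 + 1/(578/439) = 2 + 439/578 = 1595/578
1 + 1/(1595/578) = 1 + 578/1595 = 2173/1595
4 + 1/(2173/1595) = 4 + 1595/2173 = 10287/2173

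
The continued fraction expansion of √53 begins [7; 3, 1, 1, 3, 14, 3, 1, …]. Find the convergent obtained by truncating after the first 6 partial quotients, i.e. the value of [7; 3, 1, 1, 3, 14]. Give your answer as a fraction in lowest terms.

a_0 = 7: 7/1
a_1 = 3: 22/3
a_2 = 1: 29/4
a_3 = 1: 51/7
a_4 = 3: 182/25
a_5 = 14: 2599/357

2599/357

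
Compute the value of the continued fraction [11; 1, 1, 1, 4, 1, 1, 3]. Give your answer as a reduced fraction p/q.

1281/110

Compute successive convergents:
a_0 = 11: 11/1
a_1 = 1: 12/1
a_2 = 1: 23/2
a_3 = 1: 35/3
a_4 = 4: 163/14
a_5 = 1: 198/17
a_6 = 1: 361/31
a_7 = 3: 1281/110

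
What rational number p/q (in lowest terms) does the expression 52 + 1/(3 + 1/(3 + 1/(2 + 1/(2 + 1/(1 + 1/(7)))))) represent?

31853/609

Start with 7.
1 + 1/(7/1) = 1 + 1/7 = 8/7
2 + 1/(8/7) = 2 + 7/8 = 23/8
2 + 1/(23/8) = 2 + 8/23 = 54/23
3 + 1/(54/23) = 3 + 23/54 = 185/54
3 + 1/(185/54) = 3 + 54/185 = 609/185
52 + 1/(609/185) = 52 + 185/609 = 31853/609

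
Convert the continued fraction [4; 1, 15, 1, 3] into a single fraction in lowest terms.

331/67

a_0 = 4: 4/1
a_1 = 1: 5/1
a_2 = 15: 79/16
a_3 = 1: 84/17
a_4 = 3: 331/67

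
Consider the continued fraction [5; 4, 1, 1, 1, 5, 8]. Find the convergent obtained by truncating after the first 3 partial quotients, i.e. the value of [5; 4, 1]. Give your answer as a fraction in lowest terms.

26/5

Start with 1.
4 + 1/(1/1) = 4 + 1/1 = 5/1
5 + 1/(5/1) = 5 + 1/5 = 26/5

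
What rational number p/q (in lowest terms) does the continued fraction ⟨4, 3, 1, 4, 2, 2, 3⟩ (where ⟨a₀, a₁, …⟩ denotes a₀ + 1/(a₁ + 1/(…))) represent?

1496/351

Use the convergent recurrence hₖ = aₖ·hₖ₋₁ + hₖ₋₂ (and likewise for the denominators kₖ):
a_0 = 4: 4/1
a_1 = 3: 13/3
a_2 = 1: 17/4
a_3 = 4: 81/19
a_4 = 2: 179/42
a_5 = 2: 439/103
a_6 = 3: 1496/351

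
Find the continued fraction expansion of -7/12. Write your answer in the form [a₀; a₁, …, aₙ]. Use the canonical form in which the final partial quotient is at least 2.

[-1; 2, 2, 2]

⌊-7/12⌋ = -1, remainder 5
⌊12/5⌋ = 2, remainder 2
⌊5/2⌋ = 2, remainder 1
⌊2/1⌋ = 2, remainder 0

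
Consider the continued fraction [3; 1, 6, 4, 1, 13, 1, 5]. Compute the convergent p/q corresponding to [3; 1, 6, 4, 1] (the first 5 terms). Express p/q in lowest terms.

Work from the innermost term outward:
Start with 1.
4 + 1/(1/1) = 4 + 1/1 = 5/1
6 + 1/(5/1) = 6 + 1/5 = 31/5
1 + 1/(31/5) = 1 + 5/31 = 36/31
3 + 1/(36/31) = 3 + 31/36 = 139/36

139/36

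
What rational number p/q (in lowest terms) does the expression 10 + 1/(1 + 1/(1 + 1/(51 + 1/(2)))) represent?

2185/208

Compute successive convergents:
a_0 = 10: 10/1
a_1 = 1: 11/1
a_2 = 1: 21/2
a_3 = 51: 1082/103
a_4 = 2: 2185/208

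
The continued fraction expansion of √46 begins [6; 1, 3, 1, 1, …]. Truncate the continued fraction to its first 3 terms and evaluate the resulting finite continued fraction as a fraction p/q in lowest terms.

27/4

a_0 = 6: 6/1
a_1 = 1: 7/1
a_2 = 3: 27/4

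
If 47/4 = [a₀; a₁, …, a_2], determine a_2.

3

Run the Euclidean algorithm, recording each quotient:
⌊47/4⌋ = 11, remainder 3
⌊4/3⌋ = 1, remainder 1
⌊3/1⌋ = 3, remainder 0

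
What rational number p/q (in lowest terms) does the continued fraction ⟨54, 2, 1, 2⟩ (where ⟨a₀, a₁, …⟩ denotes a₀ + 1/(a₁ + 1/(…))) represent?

435/8

Start with 2.
1 + 1/(2/1) = 1 + 1/2 = 3/2
2 + 1/(3/2) = 2 + 2/3 = 8/3
54 + 1/(8/3) = 54 + 3/8 = 435/8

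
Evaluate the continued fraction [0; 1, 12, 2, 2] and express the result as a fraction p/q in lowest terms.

a_0 = 0: 0/1
a_1 = 1: 1/1
a_2 = 12: 12/13
a_3 = 2: 25/27
a_4 = 2: 62/67

62/67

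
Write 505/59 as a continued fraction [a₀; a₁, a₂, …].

[8; 1, 1, 3, 1, 2, 2]

Repeatedly divide and take the remainder:
505 ÷ 59 → quotient 8, remainder 33
59 ÷ 33 → quotient 1, remainder 26
33 ÷ 26 → quotient 1, remainder 7
26 ÷ 7 → quotient 3, remainder 5
7 ÷ 5 → quotient 1, remainder 2
5 ÷ 2 → quotient 2, remainder 1
2 ÷ 1 → quotient 2, remainder 0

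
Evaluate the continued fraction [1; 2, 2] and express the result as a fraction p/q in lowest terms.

7/5

a_0 = 1: 1/1
a_1 = 2: 3/2
a_2 = 2: 7/5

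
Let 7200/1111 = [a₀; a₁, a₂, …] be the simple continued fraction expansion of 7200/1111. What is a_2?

Repeatedly divide and take the remainder:
7200 = 6·1111 + 534, so a_0 = 6
1111 = 2·534 + 43, so a_1 = 2
534 = 12·43 + 18, so a_2 = 12

12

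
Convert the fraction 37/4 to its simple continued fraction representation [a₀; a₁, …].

Apply division with remainder until the remainder is 0:
37 = 9·4 + 1, so a_0 = 9
4 = 4·1 + 0, so a_1 = 4

[9; 4]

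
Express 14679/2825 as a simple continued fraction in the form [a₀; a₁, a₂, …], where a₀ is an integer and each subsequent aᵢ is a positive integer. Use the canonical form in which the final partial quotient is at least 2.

Run the Euclidean algorithm, recording each quotient:
⌊14679/2825⌋ = 5, remainder 554
⌊2825/554⌋ = 5, remainder 55
⌊554/55⌋ = 10, remainder 4
⌊55/4⌋ = 13, remainder 3
⌊4/3⌋ = 1, remainder 1
⌊3/1⌋ = 3, remainder 0

[5; 5, 10, 13, 1, 3]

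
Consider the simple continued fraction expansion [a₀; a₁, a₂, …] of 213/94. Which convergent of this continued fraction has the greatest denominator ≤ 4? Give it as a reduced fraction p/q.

9/4

List convergents until the denominator exceeds the bound:
a_0 = 2: 2/1  (≤ bound)
a_1 = 3: 7/3  (≤ bound)
a_2 = 1: 9/4  (≤ bound)
a_3 = 3: 34/15  (> 4, stop)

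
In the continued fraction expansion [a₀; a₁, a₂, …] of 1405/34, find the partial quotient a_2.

1405 = 41·34 + 11, so a_0 = 41
34 = 3·11 + 1, so a_1 = 3
11 = 11·1 + 0, so a_2 = 11

11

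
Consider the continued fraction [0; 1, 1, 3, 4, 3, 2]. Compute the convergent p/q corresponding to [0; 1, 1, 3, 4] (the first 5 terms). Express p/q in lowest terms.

17/30

Start with 4.
3 + 1/(4/1) = 3 + 1/4 = 13/4
1 + 1/(13/4) = 1 + 4/13 = 17/13
1 + 1/(17/13) = 1 + 13/17 = 30/17
0 + 1/(30/17) = 0 + 17/30 = 17/30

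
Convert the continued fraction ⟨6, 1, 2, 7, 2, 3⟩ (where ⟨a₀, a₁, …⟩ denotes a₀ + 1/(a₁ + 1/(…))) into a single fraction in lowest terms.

1089/163

Compute successive convergents:
a_0 = 6: 6/1
a_1 = 1: 7/1
a_2 = 2: 20/3
a_3 = 7: 147/22
a_4 = 2: 314/47
a_5 = 3: 1089/163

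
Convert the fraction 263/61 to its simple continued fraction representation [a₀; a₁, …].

Apply division with remainder until the remainder is 0:
263 ÷ 61 → quotient 4, remainder 19
61 ÷ 19 → quotient 3, remainder 4
19 ÷ 4 → quotient 4, remainder 3
4 ÷ 3 → quotient 1, remainder 1
3 ÷ 1 → quotient 3, remainder 0

[4; 3, 4, 1, 3]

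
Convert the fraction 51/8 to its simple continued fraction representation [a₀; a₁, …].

Repeatedly divide and take the remainder:
⌊51/8⌋ = 6, remainder 3
⌊8/3⌋ = 2, remainder 2
⌊3/2⌋ = 1, remainder 1
⌊2/1⌋ = 2, remainder 0

[6; 2, 1, 2]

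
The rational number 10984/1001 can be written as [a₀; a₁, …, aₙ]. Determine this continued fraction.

[10; 1, 36, 13, 2]

10984 ÷ 1001 → quotient 10, remainder 974
1001 ÷ 974 → quotient 1, remainder 27
974 ÷ 27 → quotient 36, remainder 2
27 ÷ 2 → quotient 13, remainder 1
2 ÷ 1 → quotient 2, remainder 0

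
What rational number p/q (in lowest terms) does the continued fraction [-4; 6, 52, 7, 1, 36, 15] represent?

Collapse the nested fraction from the inside out:
Start with 15.
36 + 1/(15/1) = 36 + 1/15 = 541/15
1 + 1/(541/15) = 1 + 15/541 = 556/541
7 + 1/(556/541) = 7 + 541/556 = 4433/556
52 + 1/(4433/556) = 52 + 556/4433 = 231072/4433
6 + 1/(231072/4433) = 6 + 4433/231072 = 1390865/231072
-4 + 1/(1390865/231072) = -4 + 231072/1390865 = -5332388/1390865

-5332388/1390865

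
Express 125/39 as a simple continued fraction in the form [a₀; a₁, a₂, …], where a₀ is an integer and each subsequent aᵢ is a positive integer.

[3; 4, 1, 7]

Run the Euclidean algorithm, recording each quotient:
125 = 3·39 + 8, so a_0 = 3
39 = 4·8 + 7, so a_1 = 4
8 = 1·7 + 1, so a_2 = 1
7 = 7·1 + 0, so a_3 = 7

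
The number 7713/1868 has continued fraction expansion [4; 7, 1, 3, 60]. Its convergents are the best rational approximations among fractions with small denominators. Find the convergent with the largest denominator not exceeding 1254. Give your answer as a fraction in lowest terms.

128/31

List convergents until the denominator exceeds the bound:
a_0 = 4: 4/1  (≤ bound)
a_1 = 7: 29/7  (≤ bound)
a_2 = 1: 33/8  (≤ bound)
a_3 = 3: 128/31  (≤ bound)
a_4 = 60: 7713/1868  (> 1254, stop)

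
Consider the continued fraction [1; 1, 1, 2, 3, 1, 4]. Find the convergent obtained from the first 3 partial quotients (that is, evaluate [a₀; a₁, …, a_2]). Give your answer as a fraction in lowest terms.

Start with 1.
1 + 1/(1/1) = 1 + 1/1 = 2/1
1 + 1/(2/1) = 1 + 1/2 = 3/2

3/2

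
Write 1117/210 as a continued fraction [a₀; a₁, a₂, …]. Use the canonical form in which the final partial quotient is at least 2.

1117 = 5·210 + 67, so a_0 = 5
210 = 3·67 + 9, so a_1 = 3
67 = 7·9 + 4, so a_2 = 7
9 = 2·4 + 1, so a_3 = 2
4 = 4·1 + 0, so a_4 = 4

[5; 3, 7, 2, 4]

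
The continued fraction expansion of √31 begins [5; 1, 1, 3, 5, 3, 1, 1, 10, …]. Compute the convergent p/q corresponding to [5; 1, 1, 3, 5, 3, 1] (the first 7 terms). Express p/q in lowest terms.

a_0 = 5: 5/1
a_1 = 1: 6/1
a_2 = 1: 11/2
a_3 = 3: 39/7
a_4 = 5: 206/37
a_5 = 3: 657/118
a_6 = 1: 863/155

863/155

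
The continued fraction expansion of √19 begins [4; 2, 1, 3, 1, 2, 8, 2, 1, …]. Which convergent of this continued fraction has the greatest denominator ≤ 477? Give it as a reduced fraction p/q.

1421/326

List convergents until the denominator exceeds the bound:
a_0 = 4: 4/1  (≤ bound)
a_1 = 2: 9/2  (≤ bound)
a_2 = 1: 13/3  (≤ bound)
a_3 = 3: 48/11  (≤ bound)
a_4 = 1: 61/14  (≤ bound)
a_5 = 2: 170/39  (≤ bound)
a_6 = 8: 1421/326  (≤ bound)
a_7 = 2: 3012/691  (> 477, stop)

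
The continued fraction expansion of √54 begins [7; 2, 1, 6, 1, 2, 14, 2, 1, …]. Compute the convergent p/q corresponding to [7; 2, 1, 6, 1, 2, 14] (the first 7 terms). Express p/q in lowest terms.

Start with 14.
2 + 1/(14/1) = 2 + 1/14 = 29/14
1 + 1/(29/14) = 1 + 14/29 = 43/29
6 + 1/(43/29) = 6 + 29/43 = 287/43
1 + 1/(287/43) = 1 + 43/287 = 330/287
2 + 1/(330/287) = 2 + 287/330 = 947/330
7 + 1/(947/330) = 7 + 330/947 = 6959/947

6959/947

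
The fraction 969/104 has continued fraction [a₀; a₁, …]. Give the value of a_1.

3

Apply division with remainder until the remainder is 0:
⌊969/104⌋ = 9, remainder 33
⌊104/33⌋ = 3, remainder 5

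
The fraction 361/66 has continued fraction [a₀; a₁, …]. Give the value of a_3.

361 = 5·66 + 31, so a_0 = 5
66 = 2·31 + 4, so a_1 = 2
31 = 7·4 + 3, so a_2 = 7
4 = 1·3 + 1, so a_3 = 1

1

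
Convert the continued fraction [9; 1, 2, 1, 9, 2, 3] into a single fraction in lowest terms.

Start with 3.
2 + 1/(3/1) = 2 + 1/3 = 7/3
9 + 1/(7/3) = 9 + 3/7 = 66/7
1 + 1/(66/7) = 1 + 7/66 = 73/66
2 + 1/(73/66) = 2 + 66/73 = 212/73
1 + 1/(212/73) = 1 + 73/212 = 285/212
9 + 1/(285/212) = 9 + 212/285 = 2777/285

2777/285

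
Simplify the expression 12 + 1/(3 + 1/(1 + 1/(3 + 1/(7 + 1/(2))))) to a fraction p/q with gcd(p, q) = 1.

a_0 = 12: 12/1
a_1 = 3: 37/3
a_2 = 1: 49/4
a_3 = 3: 184/15
a_4 = 7: 1337/109
a_5 = 2: 2858/233

2858/233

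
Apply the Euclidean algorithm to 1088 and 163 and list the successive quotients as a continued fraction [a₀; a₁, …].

Run the Euclidean algorithm, recording each quotient:
1088 ÷ 163 → quotient 6, remainder 110
163 ÷ 110 → quotient 1, remainder 53
110 ÷ 53 → quotient 2, remainder 4
53 ÷ 4 → quotient 13, remainder 1
4 ÷ 1 → quotient 4, remainder 0

[6; 1, 2, 13, 4]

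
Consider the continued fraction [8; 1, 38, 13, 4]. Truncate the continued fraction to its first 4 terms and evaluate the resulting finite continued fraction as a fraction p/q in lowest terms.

Starting at the tail and folding back:
Start with 13.
38 + 1/(13/1) = 38 + 1/13 = 495/13
1 + 1/(495/13) = 1 + 13/495 = 508/495
8 + 1/(508/495) = 8 + 495/508 = 4559/508

4559/508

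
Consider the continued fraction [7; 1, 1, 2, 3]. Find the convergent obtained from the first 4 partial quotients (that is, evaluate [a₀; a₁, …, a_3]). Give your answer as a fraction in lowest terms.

38/5

Start with 2.
1 + 1/(2/1) = 1 + 1/2 = 3/2
1 + 1/(3/2) = 1 + 2/3 = 5/3
7 + 1/(5/3) = 7 + 3/5 = 38/5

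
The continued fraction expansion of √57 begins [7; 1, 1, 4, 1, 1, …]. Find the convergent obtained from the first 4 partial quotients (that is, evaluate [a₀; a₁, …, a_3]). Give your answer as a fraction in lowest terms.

Use the convergent recurrence hₖ = aₖ·hₖ₋₁ + hₖ₋₂ (and likewise for the denominators kₖ):
a_0 = 7: 7/1
a_1 = 1: 8/1
a_2 = 1: 15/2
a_3 = 4: 68/9

68/9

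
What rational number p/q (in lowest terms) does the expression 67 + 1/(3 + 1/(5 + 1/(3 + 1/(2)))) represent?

7943/118

Start with 2.
3 + 1/(2/1) = 3 + 1/2 = 7/2
5 + 1/(7/2) = 5 + 2/7 = 37/7
3 + 1/(37/7) = 3 + 7/37 = 118/37
67 + 1/(118/37) = 67 + 37/118 = 7943/118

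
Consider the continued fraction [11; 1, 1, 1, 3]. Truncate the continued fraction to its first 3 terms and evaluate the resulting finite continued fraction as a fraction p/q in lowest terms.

23/2

Build up convergents one term at a time:
a_0 = 11: 11/1
a_1 = 1: 12/1
a_2 = 1: 23/2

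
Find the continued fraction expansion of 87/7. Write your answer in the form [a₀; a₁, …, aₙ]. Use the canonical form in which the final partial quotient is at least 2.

[12; 2, 3]

Apply division with remainder until the remainder is 0:
87 = 12·7 + 3, so a_0 = 12
7 = 2·3 + 1, so a_1 = 2
3 = 3·1 + 0, so a_2 = 3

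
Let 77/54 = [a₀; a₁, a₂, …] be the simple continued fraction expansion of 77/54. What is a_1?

77 = 1·54 + 23, so a_0 = 1
54 = 2·23 + 8, so a_1 = 2

2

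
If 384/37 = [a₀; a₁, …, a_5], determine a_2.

1

Apply division with remainder until the remainder is 0:
384 = 10·37 + 14, so a_0 = 10
37 = 2·14 + 9, so a_1 = 2
14 = 1·9 + 5, so a_2 = 1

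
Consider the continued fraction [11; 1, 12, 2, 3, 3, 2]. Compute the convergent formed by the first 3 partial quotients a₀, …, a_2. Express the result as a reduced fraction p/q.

155/13

a_0 = 11: 11/1
a_1 = 1: 12/1
a_2 = 12: 155/13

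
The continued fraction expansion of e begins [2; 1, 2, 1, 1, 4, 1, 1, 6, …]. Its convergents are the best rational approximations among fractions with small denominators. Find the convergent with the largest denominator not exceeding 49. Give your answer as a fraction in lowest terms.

List convergents until the denominator exceeds the bound:
a_0 = 2: 2/1  (≤ bound)
a_1 = 1: 3/1  (≤ bound)
a_2 = 2: 8/3  (≤ bound)
a_3 = 1: 11/4  (≤ bound)
a_4 = 1: 19/7  (≤ bound)
a_5 = 4: 87/32  (≤ bound)
a_6 = 1: 106/39  (≤ bound)
a_7 = 1: 193/71  (> 49, stop)

106/39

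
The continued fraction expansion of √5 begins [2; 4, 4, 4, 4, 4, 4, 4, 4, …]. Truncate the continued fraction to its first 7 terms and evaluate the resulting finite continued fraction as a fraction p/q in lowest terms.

Collapse the nested fraction from the inside out:
Start with 4.
4 + 1/(4/1) = 4 + 1/4 = 17/4
4 + 1/(17/4) = 4 + 4/17 = 72/17
4 + 1/(72/17) = 4 + 17/72 = 305/72
4 + 1/(305/72) = 4 + 72/305 = 1292/305
4 + 1/(1292/305) = 4 + 305/1292 = 5473/1292
2 + 1/(5473/1292) = 2 + 1292/5473 = 12238/5473

12238/5473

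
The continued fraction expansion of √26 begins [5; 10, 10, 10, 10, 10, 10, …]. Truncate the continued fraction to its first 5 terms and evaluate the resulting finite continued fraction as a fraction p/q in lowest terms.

Start with 10.
10 + 1/(10/1) = 10 + 1/10 = 101/10
10 + 1/(101/10) = 10 + 10/101 = 1020/101
10 + 1/(1020/101) = 10 + 101/1020 = 10301/1020
5 + 1/(10301/1020) = 5 + 1020/10301 = 52525/10301

52525/10301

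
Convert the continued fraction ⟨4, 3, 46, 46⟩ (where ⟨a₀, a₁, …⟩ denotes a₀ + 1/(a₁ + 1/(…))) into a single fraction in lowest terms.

27705/6397

Compute successive convergents:
a_0 = 4: 4/1
a_1 = 3: 13/3
a_2 = 46: 602/139
a_3 = 46: 27705/6397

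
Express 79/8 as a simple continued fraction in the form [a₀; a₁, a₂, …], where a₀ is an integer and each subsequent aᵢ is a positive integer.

79 ÷ 8 → quotient 9, remainder 7
8 ÷ 7 → quotient 1, remainder 1
7 ÷ 1 → quotient 7, remainder 0

[9; 1, 7]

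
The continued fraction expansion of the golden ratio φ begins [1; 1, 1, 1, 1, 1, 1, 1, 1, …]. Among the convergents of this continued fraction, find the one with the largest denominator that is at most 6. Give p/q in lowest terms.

a_0 = 1: 1/1  (≤ bound)
a_1 = 1: 2/1  (≤ bound)
a_2 = 1: 3/2  (≤ bound)
a_3 = 1: 5/3  (≤ bound)
a_4 = 1: 8/5  (≤ bound)
a_5 = 1: 13/8  (> 6, stop)

8/5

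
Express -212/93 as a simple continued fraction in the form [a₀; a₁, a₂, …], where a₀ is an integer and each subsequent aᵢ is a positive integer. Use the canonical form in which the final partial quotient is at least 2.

[-3; 1, 2, 1, 1, 2, 1, 3]

-212 ÷ 93 → quotient -3, remainder 67
93 ÷ 67 → quotient 1, remainder 26
67 ÷ 26 → quotient 2, remainder 15
26 ÷ 15 → quotient 1, remainder 11
15 ÷ 11 → quotient 1, remainder 4
11 ÷ 4 → quotient 2, remainder 3
4 ÷ 3 → quotient 1, remainder 1
3 ÷ 1 → quotient 3, remainder 0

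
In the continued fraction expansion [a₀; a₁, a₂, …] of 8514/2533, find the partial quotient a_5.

6

⌊8514/2533⌋ = 3, remainder 915
⌊2533/915⌋ = 2, remainder 703
⌊915/703⌋ = 1, remainder 212
⌊703/212⌋ = 3, remainder 67
⌊212/67⌋ = 3, remainder 11
⌊67/11⌋ = 6, remainder 1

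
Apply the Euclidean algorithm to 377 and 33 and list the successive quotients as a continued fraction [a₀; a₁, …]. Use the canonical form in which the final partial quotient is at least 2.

Apply division with remainder until the remainder is 0:
377 ÷ 33 → quotient 11, remainder 14
33 ÷ 14 → quotient 2, remainder 5
14 ÷ 5 → quotient 2, remainder 4
5 ÷ 4 → quotient 1, remainder 1
4 ÷ 1 → quotient 4, remainder 0

[11; 2, 2, 1, 4]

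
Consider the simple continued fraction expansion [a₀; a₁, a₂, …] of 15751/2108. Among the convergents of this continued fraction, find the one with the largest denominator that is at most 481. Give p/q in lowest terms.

List convergents until the denominator exceeds the bound:
a_0 = 7: 7/1  (≤ bound)
a_1 = 2: 15/2  (≤ bound)
a_2 = 8: 127/17  (≤ bound)
a_3 = 2: 269/36  (≤ bound)
a_4 = 3: 934/125  (≤ bound)
a_5 = 5: 4939/661  (> 481, stop)

934/125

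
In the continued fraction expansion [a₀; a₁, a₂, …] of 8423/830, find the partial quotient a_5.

8423 ÷ 830 → quotient 10, remainder 123
830 ÷ 123 → quotient 6, remainder 92
123 ÷ 92 → quotient 1, remainder 31
92 ÷ 31 → quotient 2, remainder 30
31 ÷ 30 → quotient 1, remainder 1
30 ÷ 1 → quotient 30, remainder 0

30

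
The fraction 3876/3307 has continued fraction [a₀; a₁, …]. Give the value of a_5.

3876 = 1·3307 + 569, so a_0 = 1
3307 = 5·569 + 462, so a_1 = 5
569 = 1·462 + 107, so a_2 = 1
462 = 4·107 + 34, so a_3 = 4
107 = 3·34 + 5, so a_4 = 3
34 = 6·5 + 4, so a_5 = 6

6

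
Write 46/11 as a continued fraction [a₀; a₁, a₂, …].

[4; 5, 2]

Apply division with remainder until the remainder is 0:
⌊46/11⌋ = 4, remainder 2
⌊11/2⌋ = 5, remainder 1
⌊2/1⌋ = 2, remainder 0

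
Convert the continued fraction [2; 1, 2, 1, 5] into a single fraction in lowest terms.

63/23

Collapse the nested fraction from the inside out:
Start with 5.
1 + 1/(5/1) = 1 + 1/5 = 6/5
2 + 1/(6/5) = 2 + 5/6 = 17/6
1 + 1/(17/6) = 1 + 6/17 = 23/17
2 + 1/(23/17) = 2 + 17/23 = 63/23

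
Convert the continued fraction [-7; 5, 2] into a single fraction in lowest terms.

-75/11

a_0 = -7: -7/1
a_1 = 5: -34/5
a_2 = 2: -75/11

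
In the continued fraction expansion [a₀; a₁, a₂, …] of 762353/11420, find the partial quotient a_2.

Apply division with remainder until the remainder is 0:
⌊762353/11420⌋ = 66, remainder 8633
⌊11420/8633⌋ = 1, remainder 2787
⌊8633/2787⌋ = 3, remainder 272

3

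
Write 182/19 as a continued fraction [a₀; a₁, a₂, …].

[9; 1, 1, 2, 1, 2]

182 = 9·19 + 11, so a_0 = 9
19 = 1·11 + 8, so a_1 = 1
11 = 1·8 + 3, so a_2 = 1
8 = 2·3 + 2, so a_3 = 2
3 = 1·2 + 1, so a_4 = 1
2 = 2·1 + 0, so a_5 = 2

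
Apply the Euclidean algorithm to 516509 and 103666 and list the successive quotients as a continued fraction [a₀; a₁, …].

[4; 1, 55, 1, 12, 1, 9, 13]

516509 ÷ 103666 → quotient 4, remainder 101845
103666 ÷ 101845 → quotient 1, remainder 1821
101845 ÷ 1821 → quotient 55, remainder 1690
1821 ÷ 1690 → quotient 1, remainder 131
1690 ÷ 131 → quotient 12, remainder 118
131 ÷ 118 → quotient 1, remainder 13
118 ÷ 13 → quotient 9, remainder 1
13 ÷ 1 → quotient 13, remainder 0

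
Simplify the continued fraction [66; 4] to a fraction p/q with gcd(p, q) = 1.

Start with 4.
66 + 1/(4/1) = 66 + 1/4 = 265/4

265/4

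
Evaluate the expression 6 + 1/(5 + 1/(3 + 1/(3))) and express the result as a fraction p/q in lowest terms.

Start with 3.
3 + 1/(3/1) = 3 + 1/3 = 10/3
5 + 1/(10/3) = 5 + 3/10 = 53/10
6 + 1/(53/10) = 6 + 10/53 = 328/53

328/53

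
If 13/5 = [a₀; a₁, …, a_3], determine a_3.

2

13 ÷ 5 → quotient 2, remainder 3
5 ÷ 3 → quotient 1, remainder 2
3 ÷ 2 → quotient 1, remainder 1
2 ÷ 1 → quotient 2, remainder 0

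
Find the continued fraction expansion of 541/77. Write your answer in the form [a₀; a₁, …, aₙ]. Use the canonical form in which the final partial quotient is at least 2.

Run the Euclidean algorithm, recording each quotient:
⌊541/77⌋ = 7, remainder 2
⌊77/2⌋ = 38, remainder 1
⌊2/1⌋ = 2, remainder 0

[7; 38, 2]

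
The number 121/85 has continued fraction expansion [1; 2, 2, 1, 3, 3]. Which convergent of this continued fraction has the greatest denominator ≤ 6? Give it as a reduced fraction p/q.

List convergents until the denominator exceeds the bound:
a_0 = 1: 1/1  (≤ bound)
a_1 = 2: 3/2  (≤ bound)
a_2 = 2: 7/5  (≤ bound)
a_3 = 1: 10/7  (> 6, stop)

7/5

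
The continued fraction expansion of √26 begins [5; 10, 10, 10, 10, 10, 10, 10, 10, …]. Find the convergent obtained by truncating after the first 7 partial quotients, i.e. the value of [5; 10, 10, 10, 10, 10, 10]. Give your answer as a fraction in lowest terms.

Starting at the tail and folding back:
Start with 10.
10 + 1/(10/1) = 10 + 1/10 = 101/10
10 + 1/(101/10) = 10 + 10/101 = 1020/101
10 + 1/(1020/101) = 10 + 101/1020 = 10301/1020
10 + 1/(10301/1020) = 10 + 1020/10301 = 104030/10301
10 + 1/(104030/10301) = 10 + 10301/104030 = 1050601/104030
5 + 1/(1050601/104030) = 5 + 104030/1050601 = 5357035/1050601

5357035/1050601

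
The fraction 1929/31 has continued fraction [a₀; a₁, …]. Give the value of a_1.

Apply division with remainder until the remainder is 0:
1929 = 62·31 + 7, so a_0 = 62
31 = 4·7 + 3, so a_1 = 4

4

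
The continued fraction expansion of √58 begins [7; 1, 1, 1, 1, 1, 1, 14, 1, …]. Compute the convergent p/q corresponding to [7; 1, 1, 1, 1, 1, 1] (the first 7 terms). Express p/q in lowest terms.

Start with 1.
1 + 1/(1/1) = 1 + 1/1 = 2/1
1 + 1/(2/1) = 1 + 1/2 = 3/2
1 + 1/(3/2) = 1 + 2/3 = 5/3
1 + 1/(5/3) = 1 + 3/5 = 8/5
1 + 1/(8/5) = 1 + 5/8 = 13/8
7 + 1/(13/8) = 7 + 8/13 = 99/13

99/13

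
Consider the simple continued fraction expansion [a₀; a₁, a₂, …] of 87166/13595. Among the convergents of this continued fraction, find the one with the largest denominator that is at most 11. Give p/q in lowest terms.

a_0 = 6: 6/1  (≤ bound)
a_1 = 2: 13/2  (≤ bound)
a_2 = 2: 32/5  (≤ bound)
a_3 = 3: 109/17  (> 11, stop)

32/5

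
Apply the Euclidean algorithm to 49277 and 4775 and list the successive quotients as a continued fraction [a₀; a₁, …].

⌊49277/4775⌋ = 10, remainder 1527
⌊4775/1527⌋ = 3, remainder 194
⌊1527/194⌋ = 7, remainder 169
⌊194/169⌋ = 1, remainder 25
⌊169/25⌋ = 6, remainder 19
⌊25/19⌋ = 1, remainder 6
⌊19/6⌋ = 3, remainder 1
⌊6/1⌋ = 6, remainder 0

[10; 3, 7, 1, 6, 1, 3, 6]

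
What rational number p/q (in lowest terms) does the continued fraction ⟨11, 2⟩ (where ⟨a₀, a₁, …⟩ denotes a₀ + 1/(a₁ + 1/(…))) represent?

23/2

Start with 2.
11 + 1/(2/1) = 11 + 1/2 = 23/2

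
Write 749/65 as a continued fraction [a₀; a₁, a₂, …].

749 ÷ 65 → quotient 11, remainder 34
65 ÷ 34 → quotient 1, remainder 31
34 ÷ 31 → quotient 1, remainder 3
31 ÷ 3 → quotient 10, remainder 1
3 ÷ 1 → quotient 3, remainder 0

[11; 1, 1, 10, 3]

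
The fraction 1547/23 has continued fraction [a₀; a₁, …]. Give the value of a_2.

1547 = 67·23 + 6, so a_0 = 67
23 = 3·6 + 5, so a_1 = 3
6 = 1·5 + 1, so a_2 = 1

1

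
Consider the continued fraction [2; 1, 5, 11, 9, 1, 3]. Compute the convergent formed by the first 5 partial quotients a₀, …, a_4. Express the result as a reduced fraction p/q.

1727/609

Collapse the nested fraction from the inside out:
Start with 9.
11 + 1/(9/1) = 11 + 1/9 = 100/9
5 + 1/(100/9) = 5 + 9/100 = 509/100
1 + 1/(509/100) = 1 + 100/509 = 609/509
2 + 1/(609/509) = 2 + 509/609 = 1727/609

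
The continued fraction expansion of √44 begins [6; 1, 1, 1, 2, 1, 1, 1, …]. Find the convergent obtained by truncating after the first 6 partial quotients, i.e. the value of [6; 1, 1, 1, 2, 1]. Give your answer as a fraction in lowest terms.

73/11

a_0 = 6: 6/1
a_1 = 1: 7/1
a_2 = 1: 13/2
a_3 = 1: 20/3
a_4 = 2: 53/8
a_5 = 1: 73/11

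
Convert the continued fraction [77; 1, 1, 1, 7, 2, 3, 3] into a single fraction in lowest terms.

43408/559

Start with 3.
3 + 1/(3/1) = 3 + 1/3 = 10/3
2 + 1/(10/3) = 2 + 3/10 = 23/10
7 + 1/(23/10) = 7 + 10/23 = 171/23
1 + 1/(171/23) = 1 + 23/171 = 194/171
1 + 1/(194/171) = 1 + 171/194 = 365/194
1 + 1/(365/194) = 1 + 194/365 = 559/365
77 + 1/(559/365) = 77 + 365/559 = 43408/559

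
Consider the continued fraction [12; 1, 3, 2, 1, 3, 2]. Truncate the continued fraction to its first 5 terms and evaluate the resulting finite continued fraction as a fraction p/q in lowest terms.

Start with 1.
2 + 1/(1/1) = 2 + 1/1 = 3/1
3 + 1/(3/1) = 3 + 1/3 = 10/3
1 + 1/(10/3) = 1 + 3/10 = 13/10
12 + 1/(13/10) = 12 + 10/13 = 166/13

166/13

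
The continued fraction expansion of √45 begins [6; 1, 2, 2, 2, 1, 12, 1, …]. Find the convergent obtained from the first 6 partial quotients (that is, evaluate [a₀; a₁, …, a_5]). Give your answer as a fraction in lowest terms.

Start with 1.
2 + 1/(1/1) = 2 + 1/1 = 3/1
2 + 1/(3/1) = 2 + 1/3 = 7/3
2 + 1/(7/3) = 2 + 3/7 = 17/7
1 + 1/(17/7) = 1 + 7/17 = 24/17
6 + 1/(24/17) = 6 + 17/24 = 161/24

161/24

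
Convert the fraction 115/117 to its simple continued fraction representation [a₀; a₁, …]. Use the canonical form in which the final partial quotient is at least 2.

115 = 0·117 + 115, so a_0 = 0
117 = 1·115 + 2, so a_1 = 1
115 = 57·2 + 1, so a_2 = 57
2 = 2·1 + 0, so a_3 = 2

[0; 1, 57, 2]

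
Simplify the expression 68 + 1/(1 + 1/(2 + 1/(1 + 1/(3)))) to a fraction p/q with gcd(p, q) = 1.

1031/15

Compute successive convergents:
a_0 = 68: 68/1
a_1 = 1: 69/1
a_2 = 2: 206/3
a_3 = 1: 275/4
a_4 = 3: 1031/15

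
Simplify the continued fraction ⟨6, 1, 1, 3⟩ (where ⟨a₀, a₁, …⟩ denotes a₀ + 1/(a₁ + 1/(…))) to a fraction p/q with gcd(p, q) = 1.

46/7

Collapse the nested fraction from the inside out:
Start with 3.
1 + 1/(3/1) = 1 + 1/3 = 4/3
1 + 1/(4/3) = 1 + 3/4 = 7/4
6 + 1/(7/4) = 6 + 4/7 = 46/7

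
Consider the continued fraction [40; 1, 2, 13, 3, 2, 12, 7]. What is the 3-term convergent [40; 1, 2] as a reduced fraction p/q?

122/3

Use the convergent recurrence hₖ = aₖ·hₖ₋₁ + hₖ₋₂ (and likewise for the denominators kₖ):
a_0 = 40: 40/1
a_1 = 1: 41/1
a_2 = 2: 122/3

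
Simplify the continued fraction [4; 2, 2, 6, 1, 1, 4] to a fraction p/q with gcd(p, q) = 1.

Collapse the nested fraction from the inside out:
Start with 4.
1 + 1/(4/1) = 1 + 1/4 = 5/4
1 + 1/(5/4) = 1 + 4/5 = 9/5
6 + 1/(9/5) = 6 + 5/9 = 59/9
2 + 1/(59/9) = 2 + 9/59 = 127/59
2 + 1/(127/59) = 2 + 59/127 = 313/127
4 + 1/(313/127) = 4 + 127/313 = 1379/313

1379/313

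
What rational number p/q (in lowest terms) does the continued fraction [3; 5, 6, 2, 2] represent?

527/165

Start with 2.
2 + 1/(2/1) = 2 + 1/2 = 5/2
6 + 1/(5/2) = 6 + 2/5 = 32/5
5 + 1/(32/5) = 5 + 5/32 = 165/32
3 + 1/(165/32) = 3 + 32/165 = 527/165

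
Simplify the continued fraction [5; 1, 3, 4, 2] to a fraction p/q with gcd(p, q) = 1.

Build up convergents one term at a time:
a_0 = 5: 5/1
a_1 = 1: 6/1
a_2 = 3: 23/4
a_3 = 4: 98/17
a_4 = 2: 219/38

219/38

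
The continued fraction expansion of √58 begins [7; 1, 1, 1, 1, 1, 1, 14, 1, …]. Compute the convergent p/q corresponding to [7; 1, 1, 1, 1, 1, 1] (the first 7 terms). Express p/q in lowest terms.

99/13

Collapse the nested fraction from the inside out:
Start with 1.
1 + 1/(1/1) = 1 + 1/1 = 2/1
1 + 1/(2/1) = 1 + 1/2 = 3/2
1 + 1/(3/2) = 1 + 2/3 = 5/3
1 + 1/(5/3) = 1 + 3/5 = 8/5
1 + 1/(8/5) = 1 + 5/8 = 13/8
7 + 1/(13/8) = 7 + 8/13 = 99/13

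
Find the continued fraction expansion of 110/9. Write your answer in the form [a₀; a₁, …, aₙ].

110 = 12·9 + 2, so a_0 = 12
9 = 4·2 + 1, so a_1 = 4
2 = 2·1 + 0, so a_2 = 2

[12; 4, 2]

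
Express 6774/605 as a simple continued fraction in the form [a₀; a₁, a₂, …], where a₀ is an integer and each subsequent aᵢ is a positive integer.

Apply division with remainder until the remainder is 0:
6774 = 11·605 + 119, so a_0 = 11
605 = 5·119 + 10, so a_1 = 5
119 = 11·10 + 9, so a_2 = 11
10 = 1·9 + 1, so a_3 = 1
9 = 9·1 + 0, so a_4 = 9

[11; 5, 11, 1, 9]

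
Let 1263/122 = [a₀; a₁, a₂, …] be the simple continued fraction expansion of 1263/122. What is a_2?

1263 ÷ 122 → quotient 10, remainder 43
122 ÷ 43 → quotient 2, remainder 36
43 ÷ 36 → quotient 1, remainder 7

1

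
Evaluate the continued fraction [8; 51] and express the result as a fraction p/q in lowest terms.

409/51

Work from the innermost term outward:
Start with 51.
8 + 1/(51/1) = 8 + 1/51 = 409/51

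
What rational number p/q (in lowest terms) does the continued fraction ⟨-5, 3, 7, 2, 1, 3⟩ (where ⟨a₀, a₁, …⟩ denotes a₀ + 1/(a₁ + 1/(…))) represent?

Compute successive convergents:
a_0 = -5: -5/1
a_1 = 3: -14/3
a_2 = 7: -103/22
a_3 = 2: -220/47
a_4 = 1: -323/69
a_5 = 3: -1189/254

-1189/254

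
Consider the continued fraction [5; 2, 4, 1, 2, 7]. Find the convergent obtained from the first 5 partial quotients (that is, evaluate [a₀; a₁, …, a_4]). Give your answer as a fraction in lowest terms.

Start with 2.
1 + 1/(2/1) = 1 + 1/2 = 3/2
4 + 1/(3/2) = 4 + 2/3 = 14/3
2 + 1/(14/3) = 2 + 3/14 = 31/14
5 + 1/(31/14) = 5 + 14/31 = 169/31

169/31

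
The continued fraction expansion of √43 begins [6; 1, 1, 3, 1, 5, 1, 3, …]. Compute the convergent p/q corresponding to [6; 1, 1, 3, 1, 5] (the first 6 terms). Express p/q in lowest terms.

341/52

a_0 = 6: 6/1
a_1 = 1: 7/1
a_2 = 1: 13/2
a_3 = 3: 46/7
a_4 = 1: 59/9
a_5 = 5: 341/52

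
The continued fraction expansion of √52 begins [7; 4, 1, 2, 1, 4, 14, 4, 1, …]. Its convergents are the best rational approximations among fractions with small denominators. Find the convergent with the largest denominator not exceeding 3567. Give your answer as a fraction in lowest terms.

9223/1279

a_0 = 7: 7/1  (≤ bound)
a_1 = 4: 29/4  (≤ bound)
a_2 = 1: 36/5  (≤ bound)
a_3 = 2: 101/14  (≤ bound)
a_4 = 1: 137/19  (≤ bound)
a_5 = 4: 649/90  (≤ bound)
a_6 = 14: 9223/1279  (≤ bound)
a_7 = 4: 37541/5206  (> 3567, stop)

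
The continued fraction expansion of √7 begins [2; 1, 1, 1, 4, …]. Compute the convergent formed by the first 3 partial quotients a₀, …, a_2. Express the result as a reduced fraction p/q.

5/2

Start with 1.
1 + 1/(1/1) = 1 + 1/1 = 2/1
2 + 1/(2/1) = 2 + 1/2 = 5/2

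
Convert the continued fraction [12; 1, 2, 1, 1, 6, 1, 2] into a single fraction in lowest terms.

1933/152

Collapse the nested fraction from the inside out:
Start with 2.
1 + 1/(2/1) = 1 + 1/2 = 3/2
6 + 1/(3/2) = 6 + 2/3 = 20/3
1 + 1/(20/3) = 1 + 3/20 = 23/20
1 + 1/(23/20) = 1 + 20/23 = 43/23
2 + 1/(43/23) = 2 + 23/43 = 109/43
1 + 1/(109/43) = 1 + 43/109 = 152/109
12 + 1/(152/109) = 12 + 109/152 = 1933/152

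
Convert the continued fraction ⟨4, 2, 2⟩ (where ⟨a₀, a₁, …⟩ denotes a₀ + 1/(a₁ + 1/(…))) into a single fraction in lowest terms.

a_0 = 4: 4/1
a_1 = 2: 9/2
a_2 = 2: 22/5

22/5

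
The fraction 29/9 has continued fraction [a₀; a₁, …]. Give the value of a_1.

4

Repeatedly divide and take the remainder:
29 = 3·9 + 2, so a_0 = 3
9 = 4·2 + 1, so a_1 = 4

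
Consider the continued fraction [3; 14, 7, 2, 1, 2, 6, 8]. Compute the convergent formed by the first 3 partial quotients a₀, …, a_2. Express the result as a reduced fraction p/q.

a_0 = 3: 3/1
a_1 = 14: 43/14
a_2 = 7: 304/99

304/99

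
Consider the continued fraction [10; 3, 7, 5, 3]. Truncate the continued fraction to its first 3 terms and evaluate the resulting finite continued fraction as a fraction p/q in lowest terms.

a_0 = 10: 10/1
a_1 = 3: 31/3
a_2 = 7: 227/22

227/22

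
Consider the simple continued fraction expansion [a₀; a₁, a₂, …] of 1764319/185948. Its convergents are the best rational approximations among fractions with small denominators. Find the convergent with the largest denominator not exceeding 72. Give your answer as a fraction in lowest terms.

408/43

List convergents until the denominator exceeds the bound:
a_0 = 9: 9/1  (≤ bound)
a_1 = 2: 19/2  (≤ bound)
a_2 = 20: 389/41  (≤ bound)
a_3 = 1: 408/43  (≤ bound)
a_4 = 3: 1613/170  (> 72, stop)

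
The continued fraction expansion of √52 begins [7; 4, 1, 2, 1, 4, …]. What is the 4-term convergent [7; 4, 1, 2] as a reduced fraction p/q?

101/14

a_0 = 7: 7/1
a_1 = 4: 29/4
a_2 = 1: 36/5
a_3 = 2: 101/14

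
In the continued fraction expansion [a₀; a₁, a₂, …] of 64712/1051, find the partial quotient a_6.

64712 ÷ 1051 → quotient 61, remainder 601
1051 ÷ 601 → quotient 1, remainder 450
601 ÷ 450 → quotient 1, remainder 151
450 ÷ 151 → quotient 2, remainder 148
151 ÷ 148 → quotient 1, remainder 3
148 ÷ 3 → quotient 49, remainder 1
3 ÷ 1 → quotient 3, remainder 0

3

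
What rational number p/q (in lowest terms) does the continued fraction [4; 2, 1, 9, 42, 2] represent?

10736/2471

Starting at the tail and folding back:
Start with 2.
42 + 1/(2/1) = 42 + 1/2 = 85/2
9 + 1/(85/2) = 9 + 2/85 = 767/85
1 + 1/(767/85) = 1 + 85/767 = 852/767
2 + 1/(852/767) = 2 + 767/852 = 2471/852
4 + 1/(2471/852) = 4 + 852/2471 = 10736/2471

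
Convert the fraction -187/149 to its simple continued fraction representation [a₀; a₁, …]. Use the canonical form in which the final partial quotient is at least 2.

Run the Euclidean algorithm, recording each quotient:
-187 = -2·149 + 111, so a_0 = -2
149 = 1·111 + 38, so a_1 = 1
111 = 2·38 + 35, so a_2 = 2
38 = 1·35 + 3, so a_3 = 1
35 = 11·3 + 2, so a_4 = 11
3 = 1·2 + 1, so a_5 = 1
2 = 2·1 + 0, so a_6 = 2

[-2; 1, 2, 1, 11, 1, 2]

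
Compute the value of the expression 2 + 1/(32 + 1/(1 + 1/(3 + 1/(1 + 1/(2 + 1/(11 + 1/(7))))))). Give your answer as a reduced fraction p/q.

Start with 7.
11 + 1/(7/1) = 11 + 1/7 = 78/7
2 + 1/(78/7) = 2 + 7/78 = 163/78
1 + 1/(163/78) = 1 + 78/163 = 241/163
3 + 1/(241/163) = 3 + 163/241 = 886/241
1 + 1/(886/241) = 1 + 241/886 = 1127/886
32 + 1/(1127/886) = 32 + 886/1127 = 36950/1127
2 + 1/(36950/1127) = 2 + 1127/36950 = 75027/36950

75027/36950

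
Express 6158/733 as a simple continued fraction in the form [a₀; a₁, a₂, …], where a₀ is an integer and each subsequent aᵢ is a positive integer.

[8; 2, 2, 36, 4]

⌊6158/733⌋ = 8, remainder 294
⌊733/294⌋ = 2, remainder 145
⌊294/145⌋ = 2, remainder 4
⌊145/4⌋ = 36, remainder 1
⌊4/1⌋ = 4, remainder 0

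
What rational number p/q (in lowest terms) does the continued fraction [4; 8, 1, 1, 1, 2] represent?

Starting at the tail and folding back:
Start with 2.
1 + 1/(2/1) = 1 + 1/2 = 3/2
1 + 1/(3/2) = 1 + 2/3 = 5/3
1 + 1/(5/3) = 1 + 3/5 = 8/5
8 + 1/(8/5) = 8 + 5/8 = 69/8
4 + 1/(69/8) = 4 + 8/69 = 284/69

284/69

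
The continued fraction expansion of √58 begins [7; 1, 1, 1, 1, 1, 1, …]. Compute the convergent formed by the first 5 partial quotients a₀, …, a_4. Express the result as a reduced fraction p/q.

a_0 = 7: 7/1
a_1 = 1: 8/1
a_2 = 1: 15/2
a_3 = 1: 23/3
a_4 = 1: 38/5

38/5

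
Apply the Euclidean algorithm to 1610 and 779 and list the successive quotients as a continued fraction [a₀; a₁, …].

1610 ÷ 779 → quotient 2, remainder 52
779 ÷ 52 → quotient 14, remainder 51
52 ÷ 51 → quotient 1, remainder 1
51 ÷ 1 → quotient 51, remainder 0

[2; 14, 1, 51]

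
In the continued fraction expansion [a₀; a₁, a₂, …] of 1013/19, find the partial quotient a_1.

3

1013 = 53·19 + 6, so a_0 = 53
19 = 3·6 + 1, so a_1 = 3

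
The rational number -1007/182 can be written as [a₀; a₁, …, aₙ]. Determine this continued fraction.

Repeatedly divide and take the remainder:
-1007 ÷ 182 → quotient -6, remainder 85
182 ÷ 85 → quotient 2, remainder 12
85 ÷ 12 → quotient 7, remainder 1
12 ÷ 1 → quotient 12, remainder 0

[-6; 2, 7, 12]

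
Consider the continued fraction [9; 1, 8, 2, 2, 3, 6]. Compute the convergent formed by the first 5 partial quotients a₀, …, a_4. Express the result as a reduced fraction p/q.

465/47

Start with 2.
2 + 1/(2/1) = 2 + 1/2 = 5/2
8 + 1/(5/2) = 8 + 2/5 = 42/5
1 + 1/(42/5) = 1 + 5/42 = 47/42
9 + 1/(47/42) = 9 + 42/47 = 465/47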